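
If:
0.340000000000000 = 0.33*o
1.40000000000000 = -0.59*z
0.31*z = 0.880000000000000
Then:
No Solution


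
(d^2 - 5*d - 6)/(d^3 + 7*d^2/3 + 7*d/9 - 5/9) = 9*(d - 6)/(9*d^2 + 12*d - 5)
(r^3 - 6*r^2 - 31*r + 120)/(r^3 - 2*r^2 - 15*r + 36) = (r^2 - 3*r - 40)/(r^2 + r - 12)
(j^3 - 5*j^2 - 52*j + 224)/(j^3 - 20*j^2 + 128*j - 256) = (j + 7)/(j - 8)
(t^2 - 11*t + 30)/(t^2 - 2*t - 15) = (t - 6)/(t + 3)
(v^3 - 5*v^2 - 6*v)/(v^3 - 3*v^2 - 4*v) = (v - 6)/(v - 4)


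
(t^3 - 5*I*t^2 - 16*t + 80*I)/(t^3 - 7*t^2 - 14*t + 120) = (t^2 - t*(4 + 5*I) + 20*I)/(t^2 - 11*t + 30)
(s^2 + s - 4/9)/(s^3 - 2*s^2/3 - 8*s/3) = (s - 1/3)/(s*(s - 2))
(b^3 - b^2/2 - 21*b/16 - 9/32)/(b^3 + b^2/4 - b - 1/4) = (8*b^2 - 6*b - 9)/(8*(b^2 - 1))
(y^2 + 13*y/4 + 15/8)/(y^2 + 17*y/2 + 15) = (y + 3/4)/(y + 6)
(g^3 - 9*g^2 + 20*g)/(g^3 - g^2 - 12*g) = (g - 5)/(g + 3)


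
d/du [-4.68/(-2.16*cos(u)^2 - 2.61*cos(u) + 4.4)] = (20.2176*cos(u) + 12.2148)*sin(u)/(2.16*cos(u)^2 + 2.61*cos(u) - 4.4)^2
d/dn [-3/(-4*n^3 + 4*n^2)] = 3*(2 - 3*n)/(4*n^3*(n - 1)^2)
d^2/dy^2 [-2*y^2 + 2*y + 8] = -4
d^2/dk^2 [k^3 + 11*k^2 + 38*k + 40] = 6*k + 22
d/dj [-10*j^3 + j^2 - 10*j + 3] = -30*j^2 + 2*j - 10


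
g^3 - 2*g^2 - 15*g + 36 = (g - 3)^2*(g + 4)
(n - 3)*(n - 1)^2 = n^3 - 5*n^2 + 7*n - 3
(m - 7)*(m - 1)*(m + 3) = m^3 - 5*m^2 - 17*m + 21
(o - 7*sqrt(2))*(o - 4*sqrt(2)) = o^2 - 11*sqrt(2)*o + 56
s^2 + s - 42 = (s - 6)*(s + 7)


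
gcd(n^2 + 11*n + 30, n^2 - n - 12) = 1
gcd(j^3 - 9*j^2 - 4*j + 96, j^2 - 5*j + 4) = j - 4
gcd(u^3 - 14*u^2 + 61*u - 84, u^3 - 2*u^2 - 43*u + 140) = u - 4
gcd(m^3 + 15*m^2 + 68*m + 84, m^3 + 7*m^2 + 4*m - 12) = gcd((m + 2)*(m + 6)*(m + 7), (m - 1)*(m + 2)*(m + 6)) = m^2 + 8*m + 12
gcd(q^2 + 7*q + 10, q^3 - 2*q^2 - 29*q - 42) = q + 2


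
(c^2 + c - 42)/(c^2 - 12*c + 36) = (c + 7)/(c - 6)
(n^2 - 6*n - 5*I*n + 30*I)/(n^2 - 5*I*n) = (n - 6)/n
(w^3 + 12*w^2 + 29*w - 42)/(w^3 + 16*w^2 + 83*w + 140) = (w^2 + 5*w - 6)/(w^2 + 9*w + 20)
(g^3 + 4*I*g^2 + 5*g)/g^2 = g + 4*I + 5/g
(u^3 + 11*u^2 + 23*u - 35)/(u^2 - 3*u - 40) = (u^2 + 6*u - 7)/(u - 8)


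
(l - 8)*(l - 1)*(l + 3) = l^3 - 6*l^2 - 19*l + 24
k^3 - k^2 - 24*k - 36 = (k - 6)*(k + 2)*(k + 3)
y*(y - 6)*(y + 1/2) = y^3 - 11*y^2/2 - 3*y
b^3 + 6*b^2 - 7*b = b*(b - 1)*(b + 7)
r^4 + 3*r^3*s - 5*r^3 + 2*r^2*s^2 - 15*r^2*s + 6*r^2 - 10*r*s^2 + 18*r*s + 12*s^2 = (r - 3)*(r - 2)*(r + s)*(r + 2*s)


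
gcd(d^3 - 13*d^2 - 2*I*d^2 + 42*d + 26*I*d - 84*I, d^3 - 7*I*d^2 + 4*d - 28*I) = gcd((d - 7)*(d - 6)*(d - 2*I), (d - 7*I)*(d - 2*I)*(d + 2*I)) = d - 2*I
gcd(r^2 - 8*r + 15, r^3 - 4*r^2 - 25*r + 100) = r - 5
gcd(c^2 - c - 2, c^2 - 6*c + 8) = c - 2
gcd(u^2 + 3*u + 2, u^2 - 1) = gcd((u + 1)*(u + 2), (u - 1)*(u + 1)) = u + 1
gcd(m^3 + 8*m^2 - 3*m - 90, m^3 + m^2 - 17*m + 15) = m^2 + 2*m - 15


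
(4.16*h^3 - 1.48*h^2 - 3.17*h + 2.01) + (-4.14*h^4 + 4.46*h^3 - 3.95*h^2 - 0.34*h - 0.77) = -4.14*h^4 + 8.62*h^3 - 5.43*h^2 - 3.51*h + 1.24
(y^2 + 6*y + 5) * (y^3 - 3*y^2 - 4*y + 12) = y^5 + 3*y^4 - 17*y^3 - 27*y^2 + 52*y + 60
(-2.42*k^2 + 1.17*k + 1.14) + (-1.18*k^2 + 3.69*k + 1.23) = -3.6*k^2 + 4.86*k + 2.37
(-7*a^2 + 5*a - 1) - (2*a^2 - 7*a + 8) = -9*a^2 + 12*a - 9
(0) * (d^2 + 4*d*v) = 0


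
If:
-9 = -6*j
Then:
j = 3/2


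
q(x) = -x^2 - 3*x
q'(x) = -2*x - 3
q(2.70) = -15.39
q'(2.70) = -8.40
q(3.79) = -25.73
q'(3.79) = -10.58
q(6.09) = -55.36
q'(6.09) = -15.18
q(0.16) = -0.51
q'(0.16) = -3.32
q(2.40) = -12.96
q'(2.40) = -7.80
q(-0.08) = 0.23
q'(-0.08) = -2.84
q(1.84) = -8.91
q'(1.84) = -6.68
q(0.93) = -3.65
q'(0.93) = -4.86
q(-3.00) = 0.00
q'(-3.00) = 3.00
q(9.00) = -108.00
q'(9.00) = -21.00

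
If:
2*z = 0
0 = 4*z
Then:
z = 0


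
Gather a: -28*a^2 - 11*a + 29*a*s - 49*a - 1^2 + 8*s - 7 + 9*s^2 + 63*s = -28*a^2 + a*(29*s - 60) + 9*s^2 + 71*s - 8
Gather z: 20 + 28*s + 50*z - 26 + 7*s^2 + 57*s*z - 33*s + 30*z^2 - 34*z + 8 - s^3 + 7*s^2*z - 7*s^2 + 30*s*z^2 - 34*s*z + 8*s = -s^3 + 3*s + z^2*(30*s + 30) + z*(7*s^2 + 23*s + 16) + 2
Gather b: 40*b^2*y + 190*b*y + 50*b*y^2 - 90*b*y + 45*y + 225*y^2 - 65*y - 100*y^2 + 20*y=40*b^2*y + b*(50*y^2 + 100*y) + 125*y^2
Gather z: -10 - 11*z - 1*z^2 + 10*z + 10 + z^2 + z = 0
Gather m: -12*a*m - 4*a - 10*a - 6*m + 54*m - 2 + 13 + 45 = -14*a + m*(48 - 12*a) + 56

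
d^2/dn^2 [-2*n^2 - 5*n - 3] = -4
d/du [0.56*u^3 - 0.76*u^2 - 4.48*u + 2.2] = 1.68*u^2 - 1.52*u - 4.48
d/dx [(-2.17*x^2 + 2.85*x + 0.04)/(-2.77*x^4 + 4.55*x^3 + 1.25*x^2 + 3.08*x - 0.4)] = (-12.0218*x^5 + 33.557*x^4 - 25.4918*x^3 - 10.7921*x^2 + 1.636*x - 1.2632)/(7.6729*x^8 - 25.207*x^7 + 13.7775*x^6 - 5.6882*x^5 + 31.8065*x^4 + 4.06*x^3 + 8.4864*x^2 - 2.464*x + 0.16)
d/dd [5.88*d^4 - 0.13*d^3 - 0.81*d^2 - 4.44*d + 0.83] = 23.52*d^3 - 0.39*d^2 - 1.62*d - 4.44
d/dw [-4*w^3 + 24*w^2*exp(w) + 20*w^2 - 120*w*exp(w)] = 24*w^2*exp(w) - 12*w^2 - 72*w*exp(w) + 40*w - 120*exp(w)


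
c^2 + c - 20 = (c - 4)*(c + 5)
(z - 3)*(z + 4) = z^2 + z - 12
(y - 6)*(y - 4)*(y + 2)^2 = y^4 - 6*y^3 - 12*y^2 + 56*y + 96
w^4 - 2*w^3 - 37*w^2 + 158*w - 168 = (w - 4)*(w - 3)*(w - 2)*(w + 7)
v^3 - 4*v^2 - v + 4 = (v - 4)*(v - 1)*(v + 1)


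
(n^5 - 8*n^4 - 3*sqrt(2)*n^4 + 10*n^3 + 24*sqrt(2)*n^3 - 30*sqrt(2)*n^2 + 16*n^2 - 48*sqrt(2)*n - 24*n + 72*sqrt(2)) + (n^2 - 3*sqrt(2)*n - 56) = n^5 - 8*n^4 - 3*sqrt(2)*n^4 + 10*n^3 + 24*sqrt(2)*n^3 - 30*sqrt(2)*n^2 + 17*n^2 - 51*sqrt(2)*n - 24*n - 56 + 72*sqrt(2)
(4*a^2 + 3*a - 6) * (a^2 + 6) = 4*a^4 + 3*a^3 + 18*a^2 + 18*a - 36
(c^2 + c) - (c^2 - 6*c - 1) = 7*c + 1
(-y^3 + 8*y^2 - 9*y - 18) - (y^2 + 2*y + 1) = -y^3 + 7*y^2 - 11*y - 19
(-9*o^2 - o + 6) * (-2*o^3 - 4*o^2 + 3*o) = 18*o^5 + 38*o^4 - 35*o^3 - 27*o^2 + 18*o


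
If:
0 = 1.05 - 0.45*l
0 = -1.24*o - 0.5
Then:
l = 2.33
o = -0.40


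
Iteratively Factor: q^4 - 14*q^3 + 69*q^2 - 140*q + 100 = (q - 2)*(q^3 - 12*q^2 + 45*q - 50) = (q - 5)*(q - 2)*(q^2 - 7*q + 10) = (q - 5)*(q - 2)^2*(q - 5)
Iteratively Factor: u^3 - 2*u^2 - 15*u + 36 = (u - 3)*(u^2 + u - 12) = (u - 3)^2*(u + 4)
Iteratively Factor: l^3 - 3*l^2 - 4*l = (l + 1)*(l^2 - 4*l) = l*(l + 1)*(l - 4)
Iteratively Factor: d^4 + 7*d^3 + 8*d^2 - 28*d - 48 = (d + 4)*(d^3 + 3*d^2 - 4*d - 12) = (d + 3)*(d + 4)*(d^2 - 4) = (d + 2)*(d + 3)*(d + 4)*(d - 2)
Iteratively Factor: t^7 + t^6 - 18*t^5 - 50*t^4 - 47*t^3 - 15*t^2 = (t + 1)*(t^6 - 18*t^4 - 32*t^3 - 15*t^2) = t*(t + 1)*(t^5 - 18*t^3 - 32*t^2 - 15*t) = t*(t + 1)^2*(t^4 - t^3 - 17*t^2 - 15*t) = t*(t + 1)^2*(t + 3)*(t^3 - 4*t^2 - 5*t) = t^2*(t + 1)^2*(t + 3)*(t^2 - 4*t - 5) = t^2*(t - 5)*(t + 1)^2*(t + 3)*(t + 1)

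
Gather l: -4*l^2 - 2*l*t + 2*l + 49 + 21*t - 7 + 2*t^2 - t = -4*l^2 + l*(2 - 2*t) + 2*t^2 + 20*t + 42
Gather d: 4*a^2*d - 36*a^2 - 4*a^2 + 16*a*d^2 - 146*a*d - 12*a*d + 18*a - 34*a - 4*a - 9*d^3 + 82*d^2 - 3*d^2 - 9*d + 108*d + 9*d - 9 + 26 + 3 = -40*a^2 - 20*a - 9*d^3 + d^2*(16*a + 79) + d*(4*a^2 - 158*a + 108) + 20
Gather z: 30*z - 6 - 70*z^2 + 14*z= -70*z^2 + 44*z - 6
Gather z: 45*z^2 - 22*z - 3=45*z^2 - 22*z - 3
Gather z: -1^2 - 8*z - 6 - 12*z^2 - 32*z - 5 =-12*z^2 - 40*z - 12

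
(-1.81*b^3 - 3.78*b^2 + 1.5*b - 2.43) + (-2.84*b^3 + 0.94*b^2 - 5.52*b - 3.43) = -4.65*b^3 - 2.84*b^2 - 4.02*b - 5.86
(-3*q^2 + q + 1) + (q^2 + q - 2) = -2*q^2 + 2*q - 1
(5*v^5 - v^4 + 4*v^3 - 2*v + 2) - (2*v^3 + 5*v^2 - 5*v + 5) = 5*v^5 - v^4 + 2*v^3 - 5*v^2 + 3*v - 3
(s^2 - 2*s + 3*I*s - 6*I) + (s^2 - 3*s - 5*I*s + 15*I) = 2*s^2 - 5*s - 2*I*s + 9*I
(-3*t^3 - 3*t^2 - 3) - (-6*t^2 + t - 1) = -3*t^3 + 3*t^2 - t - 2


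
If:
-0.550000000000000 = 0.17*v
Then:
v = -3.24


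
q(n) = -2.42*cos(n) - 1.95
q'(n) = 2.42*sin(n)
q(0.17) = -4.34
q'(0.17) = 0.41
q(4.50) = -1.44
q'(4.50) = -2.37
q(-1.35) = -2.48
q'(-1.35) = -2.36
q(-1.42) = -2.31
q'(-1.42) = -2.39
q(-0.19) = -4.33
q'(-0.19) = -0.46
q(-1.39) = -2.39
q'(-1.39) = -2.38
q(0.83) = -3.58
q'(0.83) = 1.79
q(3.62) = 0.20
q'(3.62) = -1.11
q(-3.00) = 0.45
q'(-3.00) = -0.34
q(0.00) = -4.37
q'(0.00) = 0.00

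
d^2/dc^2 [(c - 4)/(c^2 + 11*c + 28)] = 2*((c - 4)*(2*c + 11)^2 - (3*c + 7)*(c^2 + 11*c + 28))/(c^2 + 11*c + 28)^3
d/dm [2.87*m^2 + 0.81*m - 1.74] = 5.74*m + 0.81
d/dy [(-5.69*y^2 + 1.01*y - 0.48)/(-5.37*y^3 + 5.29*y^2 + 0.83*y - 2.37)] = (-30.5553*y^4 + 10.8474*y^3 - 17.7984*y^2 + 32.049*y - 1.9953)/(28.8369*y^6 - 56.8146*y^5 + 19.0699*y^4 + 34.2352*y^3 - 24.3857*y^2 - 3.9342*y + 5.6169)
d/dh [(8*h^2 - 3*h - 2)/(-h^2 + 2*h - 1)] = (13*h - 7)/(h^3 - 3*h^2 + 3*h - 1)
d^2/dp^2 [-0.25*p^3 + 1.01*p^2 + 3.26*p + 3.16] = 2.02 - 1.5*p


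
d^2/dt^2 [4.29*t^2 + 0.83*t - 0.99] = 8.58000000000000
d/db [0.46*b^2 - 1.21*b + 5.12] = 0.92*b - 1.21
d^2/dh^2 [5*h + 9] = 0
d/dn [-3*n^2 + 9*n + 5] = 9 - 6*n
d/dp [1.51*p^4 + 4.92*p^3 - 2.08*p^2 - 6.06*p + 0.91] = 6.04*p^3 + 14.76*p^2 - 4.16*p - 6.06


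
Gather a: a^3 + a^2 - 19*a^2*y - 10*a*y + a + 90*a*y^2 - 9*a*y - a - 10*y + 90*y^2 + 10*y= a^3 + a^2*(1 - 19*y) + a*(90*y^2 - 19*y) + 90*y^2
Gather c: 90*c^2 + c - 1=90*c^2 + c - 1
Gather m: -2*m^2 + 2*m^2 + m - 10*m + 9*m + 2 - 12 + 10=0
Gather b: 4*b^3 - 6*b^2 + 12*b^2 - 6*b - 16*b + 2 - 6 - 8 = 4*b^3 + 6*b^2 - 22*b - 12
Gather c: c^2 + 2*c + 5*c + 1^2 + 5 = c^2 + 7*c + 6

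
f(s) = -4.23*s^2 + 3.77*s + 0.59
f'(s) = 3.77 - 8.46*s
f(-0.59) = -3.11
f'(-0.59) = 8.76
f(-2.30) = -30.46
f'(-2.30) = 23.23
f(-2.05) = -24.92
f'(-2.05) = 21.11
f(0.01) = 0.63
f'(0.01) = 3.69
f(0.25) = 1.27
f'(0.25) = 1.66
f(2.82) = -22.42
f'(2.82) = -20.09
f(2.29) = -12.96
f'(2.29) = -15.60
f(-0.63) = -3.46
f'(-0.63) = 9.10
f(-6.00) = -174.31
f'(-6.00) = 54.53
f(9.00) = -308.11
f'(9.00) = -72.37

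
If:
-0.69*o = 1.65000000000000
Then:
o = -2.39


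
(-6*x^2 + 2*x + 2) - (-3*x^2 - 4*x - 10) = -3*x^2 + 6*x + 12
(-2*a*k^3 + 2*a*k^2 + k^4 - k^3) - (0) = -2*a*k^3 + 2*a*k^2 + k^4 - k^3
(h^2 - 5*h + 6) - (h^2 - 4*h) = 6 - h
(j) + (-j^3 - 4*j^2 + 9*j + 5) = -j^3 - 4*j^2 + 10*j + 5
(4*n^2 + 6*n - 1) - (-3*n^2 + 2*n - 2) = 7*n^2 + 4*n + 1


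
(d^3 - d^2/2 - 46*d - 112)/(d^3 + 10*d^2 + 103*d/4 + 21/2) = 2*(d^2 - 4*d - 32)/(2*d^2 + 13*d + 6)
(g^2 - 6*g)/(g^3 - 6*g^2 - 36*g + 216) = g/(g^2 - 36)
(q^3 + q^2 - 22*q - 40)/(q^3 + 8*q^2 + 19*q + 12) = (q^2 - 3*q - 10)/(q^2 + 4*q + 3)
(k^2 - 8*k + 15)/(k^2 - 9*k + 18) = (k - 5)/(k - 6)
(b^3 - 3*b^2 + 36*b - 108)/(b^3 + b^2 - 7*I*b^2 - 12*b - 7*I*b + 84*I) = (b^2 + 36)/(b^2 + b*(4 - 7*I) - 28*I)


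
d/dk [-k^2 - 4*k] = -2*k - 4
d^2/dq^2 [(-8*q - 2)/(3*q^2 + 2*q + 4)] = 4*(-4*(3*q + 1)^2*(4*q + 1) + (36*q + 11)*(3*q^2 + 2*q + 4))/(3*q^2 + 2*q + 4)^3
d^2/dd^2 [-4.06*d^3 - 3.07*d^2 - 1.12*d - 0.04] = -24.36*d - 6.14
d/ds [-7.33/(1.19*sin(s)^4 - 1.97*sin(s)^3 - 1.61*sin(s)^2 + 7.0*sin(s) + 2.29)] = (34.8908*sin(s)^3 - 43.3203*sin(s)^2 - 23.6026*sin(s) + 51.31)*cos(s)/(1.19*sin(s)^4 - 1.97*sin(s)^3 - 1.61*sin(s)^2 + 7.0*sin(s) + 2.29)^2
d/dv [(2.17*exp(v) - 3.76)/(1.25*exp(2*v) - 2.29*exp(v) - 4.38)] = (-2.7125*exp(2*v) + 9.4*exp(v) - 18.115)*exp(v)/(1.5625*exp(4*v) - 5.725*exp(3*v) - 5.7059*exp(2*v) + 20.0604*exp(v) + 19.1844)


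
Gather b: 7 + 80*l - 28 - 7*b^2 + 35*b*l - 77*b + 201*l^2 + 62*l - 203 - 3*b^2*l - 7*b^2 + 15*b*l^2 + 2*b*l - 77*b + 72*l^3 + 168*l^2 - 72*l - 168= b^2*(-3*l - 14) + b*(15*l^2 + 37*l - 154) + 72*l^3 + 369*l^2 + 70*l - 392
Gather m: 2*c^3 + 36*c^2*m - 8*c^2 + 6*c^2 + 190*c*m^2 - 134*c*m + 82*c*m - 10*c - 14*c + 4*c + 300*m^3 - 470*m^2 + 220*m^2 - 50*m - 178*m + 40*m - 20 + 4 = 2*c^3 - 2*c^2 - 20*c + 300*m^3 + m^2*(190*c - 250) + m*(36*c^2 - 52*c - 188) - 16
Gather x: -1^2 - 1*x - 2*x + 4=3 - 3*x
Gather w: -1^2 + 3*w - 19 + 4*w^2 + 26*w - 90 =4*w^2 + 29*w - 110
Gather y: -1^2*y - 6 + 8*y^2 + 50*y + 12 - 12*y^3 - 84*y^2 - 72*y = -12*y^3 - 76*y^2 - 23*y + 6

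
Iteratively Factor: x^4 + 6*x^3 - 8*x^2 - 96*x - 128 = (x + 2)*(x^3 + 4*x^2 - 16*x - 64) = (x - 4)*(x + 2)*(x^2 + 8*x + 16) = (x - 4)*(x + 2)*(x + 4)*(x + 4)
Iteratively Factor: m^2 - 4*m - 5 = (m + 1)*(m - 5)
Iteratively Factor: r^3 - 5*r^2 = (r)*(r^2 - 5*r) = r*(r - 5)*(r)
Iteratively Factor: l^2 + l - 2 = (l - 1)*(l + 2)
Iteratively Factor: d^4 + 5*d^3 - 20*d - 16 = (d + 1)*(d^3 + 4*d^2 - 4*d - 16) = (d + 1)*(d + 4)*(d^2 - 4) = (d + 1)*(d + 2)*(d + 4)*(d - 2)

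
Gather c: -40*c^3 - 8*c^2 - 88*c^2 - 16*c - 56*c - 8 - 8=-40*c^3 - 96*c^2 - 72*c - 16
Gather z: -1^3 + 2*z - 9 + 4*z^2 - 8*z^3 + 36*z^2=-8*z^3 + 40*z^2 + 2*z - 10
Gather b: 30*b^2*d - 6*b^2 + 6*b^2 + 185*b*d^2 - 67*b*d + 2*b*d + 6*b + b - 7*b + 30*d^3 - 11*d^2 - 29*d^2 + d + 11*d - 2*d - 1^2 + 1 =30*b^2*d + b*(185*d^2 - 65*d) + 30*d^3 - 40*d^2 + 10*d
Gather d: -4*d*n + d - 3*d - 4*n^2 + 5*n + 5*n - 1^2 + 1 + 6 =d*(-4*n - 2) - 4*n^2 + 10*n + 6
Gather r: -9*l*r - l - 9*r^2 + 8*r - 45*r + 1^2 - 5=-l - 9*r^2 + r*(-9*l - 37) - 4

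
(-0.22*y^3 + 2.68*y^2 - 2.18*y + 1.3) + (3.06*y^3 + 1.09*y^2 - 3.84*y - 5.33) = 2.84*y^3 + 3.77*y^2 - 6.02*y - 4.03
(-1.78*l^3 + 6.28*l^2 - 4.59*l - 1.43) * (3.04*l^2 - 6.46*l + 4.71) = -5.4112*l^5 + 30.59*l^4 - 62.9062*l^3 + 54.883*l^2 - 12.3811*l - 6.7353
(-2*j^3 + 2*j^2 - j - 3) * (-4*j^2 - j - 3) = 8*j^5 - 6*j^4 + 8*j^3 + 7*j^2 + 6*j + 9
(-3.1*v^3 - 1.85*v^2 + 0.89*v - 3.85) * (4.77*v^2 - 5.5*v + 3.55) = -14.787*v^5 + 8.2255*v^4 + 3.4153*v^3 - 29.827*v^2 + 24.3345*v - 13.6675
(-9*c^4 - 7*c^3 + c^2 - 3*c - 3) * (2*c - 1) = -18*c^5 - 5*c^4 + 9*c^3 - 7*c^2 - 3*c + 3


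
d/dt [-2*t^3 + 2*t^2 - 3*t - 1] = -6*t^2 + 4*t - 3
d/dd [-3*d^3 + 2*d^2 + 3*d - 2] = -9*d^2 + 4*d + 3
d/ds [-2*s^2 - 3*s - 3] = -4*s - 3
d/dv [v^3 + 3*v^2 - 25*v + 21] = 3*v^2 + 6*v - 25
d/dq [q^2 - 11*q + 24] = 2*q - 11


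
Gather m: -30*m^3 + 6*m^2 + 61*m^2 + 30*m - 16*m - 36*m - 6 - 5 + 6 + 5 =-30*m^3 + 67*m^2 - 22*m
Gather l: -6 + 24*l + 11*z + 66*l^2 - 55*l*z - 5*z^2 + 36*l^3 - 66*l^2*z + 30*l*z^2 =36*l^3 + l^2*(66 - 66*z) + l*(30*z^2 - 55*z + 24) - 5*z^2 + 11*z - 6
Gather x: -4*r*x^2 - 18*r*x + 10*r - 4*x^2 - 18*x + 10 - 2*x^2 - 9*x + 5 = 10*r + x^2*(-4*r - 6) + x*(-18*r - 27) + 15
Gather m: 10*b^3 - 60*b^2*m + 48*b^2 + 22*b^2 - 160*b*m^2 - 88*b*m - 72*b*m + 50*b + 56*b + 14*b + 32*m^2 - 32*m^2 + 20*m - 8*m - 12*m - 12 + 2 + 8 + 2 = 10*b^3 + 70*b^2 - 160*b*m^2 + 120*b + m*(-60*b^2 - 160*b)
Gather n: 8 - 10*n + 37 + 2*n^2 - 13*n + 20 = 2*n^2 - 23*n + 65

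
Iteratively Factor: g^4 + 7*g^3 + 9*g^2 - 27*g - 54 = (g + 3)*(g^3 + 4*g^2 - 3*g - 18) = (g + 3)^2*(g^2 + g - 6) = (g + 3)^3*(g - 2)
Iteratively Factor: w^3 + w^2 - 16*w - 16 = (w + 4)*(w^2 - 3*w - 4) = (w - 4)*(w + 4)*(w + 1)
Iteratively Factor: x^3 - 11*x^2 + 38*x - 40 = (x - 4)*(x^2 - 7*x + 10) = (x - 4)*(x - 2)*(x - 5)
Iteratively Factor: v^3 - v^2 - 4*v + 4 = (v - 2)*(v^2 + v - 2) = (v - 2)*(v - 1)*(v + 2)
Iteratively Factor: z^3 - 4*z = (z - 2)*(z^2 + 2*z) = (z - 2)*(z + 2)*(z)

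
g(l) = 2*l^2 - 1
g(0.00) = -1.00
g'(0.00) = 0.00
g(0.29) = -0.83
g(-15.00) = 449.00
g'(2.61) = 10.44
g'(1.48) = 5.92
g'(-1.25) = -5.00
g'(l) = 4*l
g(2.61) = 12.62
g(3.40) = 22.12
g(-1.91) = 6.30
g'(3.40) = 13.60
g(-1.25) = 2.12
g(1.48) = 3.38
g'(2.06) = 8.24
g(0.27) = -0.85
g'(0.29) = 1.16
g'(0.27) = 1.08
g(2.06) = 7.49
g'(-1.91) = -7.64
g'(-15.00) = -60.00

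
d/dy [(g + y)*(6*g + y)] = 7*g + 2*y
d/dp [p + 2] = 1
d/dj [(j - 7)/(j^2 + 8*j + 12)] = (j^2 + 8*j - 2*(j - 7)*(j + 4) + 12)/(j^2 + 8*j + 12)^2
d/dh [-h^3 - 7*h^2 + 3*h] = -3*h^2 - 14*h + 3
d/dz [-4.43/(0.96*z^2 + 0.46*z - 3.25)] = (8.5056*z + 2.0378)/(0.96*z^2 + 0.46*z - 3.25)^2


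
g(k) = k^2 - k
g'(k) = 2*k - 1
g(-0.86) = 1.60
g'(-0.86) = -2.72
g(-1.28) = 2.92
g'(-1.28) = -3.56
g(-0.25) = 0.31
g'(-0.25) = -1.50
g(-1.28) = 2.92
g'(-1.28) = -3.56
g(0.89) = -0.10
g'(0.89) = 0.78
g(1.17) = 0.20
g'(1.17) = 1.34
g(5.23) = 22.12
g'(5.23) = 9.46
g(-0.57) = 0.89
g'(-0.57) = -2.14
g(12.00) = 132.00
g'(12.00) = 23.00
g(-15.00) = 240.00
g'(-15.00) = -31.00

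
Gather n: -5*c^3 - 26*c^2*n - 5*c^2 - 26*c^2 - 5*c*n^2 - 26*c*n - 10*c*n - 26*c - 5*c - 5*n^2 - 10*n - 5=-5*c^3 - 31*c^2 - 31*c + n^2*(-5*c - 5) + n*(-26*c^2 - 36*c - 10) - 5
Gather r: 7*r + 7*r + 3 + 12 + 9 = 14*r + 24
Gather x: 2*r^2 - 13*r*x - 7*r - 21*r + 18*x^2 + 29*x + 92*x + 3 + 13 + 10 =2*r^2 - 28*r + 18*x^2 + x*(121 - 13*r) + 26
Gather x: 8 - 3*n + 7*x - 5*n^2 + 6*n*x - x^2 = -5*n^2 - 3*n - x^2 + x*(6*n + 7) + 8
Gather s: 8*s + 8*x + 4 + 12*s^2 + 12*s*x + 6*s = 12*s^2 + s*(12*x + 14) + 8*x + 4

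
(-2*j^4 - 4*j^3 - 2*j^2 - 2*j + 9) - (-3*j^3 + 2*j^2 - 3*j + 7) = -2*j^4 - j^3 - 4*j^2 + j + 2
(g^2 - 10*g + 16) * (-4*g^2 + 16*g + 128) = -4*g^4 + 56*g^3 - 96*g^2 - 1024*g + 2048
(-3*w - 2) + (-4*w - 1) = -7*w - 3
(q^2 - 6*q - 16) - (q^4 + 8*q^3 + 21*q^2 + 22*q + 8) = -q^4 - 8*q^3 - 20*q^2 - 28*q - 24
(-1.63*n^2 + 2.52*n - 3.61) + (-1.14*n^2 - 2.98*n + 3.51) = -2.77*n^2 - 0.46*n - 0.1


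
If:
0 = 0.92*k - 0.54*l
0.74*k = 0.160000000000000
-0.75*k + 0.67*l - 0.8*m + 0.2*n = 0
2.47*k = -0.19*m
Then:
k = 0.22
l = 0.37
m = -2.81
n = -11.67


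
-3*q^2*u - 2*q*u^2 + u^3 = u*(-3*q + u)*(q + u)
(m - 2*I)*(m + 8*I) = m^2 + 6*I*m + 16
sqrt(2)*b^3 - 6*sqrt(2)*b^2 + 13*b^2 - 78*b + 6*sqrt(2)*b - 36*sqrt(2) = (b - 6)*(b + 6*sqrt(2))*(sqrt(2)*b + 1)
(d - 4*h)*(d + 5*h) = d^2 + d*h - 20*h^2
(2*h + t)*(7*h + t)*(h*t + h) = 14*h^3*t + 14*h^3 + 9*h^2*t^2 + 9*h^2*t + h*t^3 + h*t^2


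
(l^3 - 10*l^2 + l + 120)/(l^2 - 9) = (l^2 - 13*l + 40)/(l - 3)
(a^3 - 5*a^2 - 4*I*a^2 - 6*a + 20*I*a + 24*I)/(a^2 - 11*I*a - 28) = (a^2 - 5*a - 6)/(a - 7*I)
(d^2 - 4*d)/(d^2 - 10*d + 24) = d/(d - 6)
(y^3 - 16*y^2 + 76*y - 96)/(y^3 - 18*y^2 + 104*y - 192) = (y - 2)/(y - 4)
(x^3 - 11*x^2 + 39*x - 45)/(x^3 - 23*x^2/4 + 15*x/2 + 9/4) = 4*(x - 5)/(4*x + 1)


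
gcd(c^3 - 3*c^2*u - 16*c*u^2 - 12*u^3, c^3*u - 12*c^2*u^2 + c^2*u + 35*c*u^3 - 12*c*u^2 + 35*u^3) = 1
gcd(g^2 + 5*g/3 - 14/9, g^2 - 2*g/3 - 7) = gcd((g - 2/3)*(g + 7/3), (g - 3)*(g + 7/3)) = g + 7/3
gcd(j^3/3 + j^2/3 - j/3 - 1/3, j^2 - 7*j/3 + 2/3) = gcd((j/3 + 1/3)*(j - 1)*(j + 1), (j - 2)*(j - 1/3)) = 1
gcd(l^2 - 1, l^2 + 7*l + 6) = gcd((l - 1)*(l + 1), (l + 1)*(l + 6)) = l + 1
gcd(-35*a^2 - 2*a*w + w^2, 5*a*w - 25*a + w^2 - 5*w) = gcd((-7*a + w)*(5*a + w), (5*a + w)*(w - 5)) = 5*a + w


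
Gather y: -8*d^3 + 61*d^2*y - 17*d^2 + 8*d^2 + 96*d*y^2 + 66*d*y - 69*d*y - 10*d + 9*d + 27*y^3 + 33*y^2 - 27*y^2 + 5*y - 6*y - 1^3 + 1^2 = -8*d^3 - 9*d^2 - d + 27*y^3 + y^2*(96*d + 6) + y*(61*d^2 - 3*d - 1)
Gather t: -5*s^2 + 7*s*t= -5*s^2 + 7*s*t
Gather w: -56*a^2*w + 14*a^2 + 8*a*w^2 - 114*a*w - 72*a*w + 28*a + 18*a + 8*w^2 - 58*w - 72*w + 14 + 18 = 14*a^2 + 46*a + w^2*(8*a + 8) + w*(-56*a^2 - 186*a - 130) + 32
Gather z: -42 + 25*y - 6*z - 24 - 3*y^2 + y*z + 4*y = -3*y^2 + 29*y + z*(y - 6) - 66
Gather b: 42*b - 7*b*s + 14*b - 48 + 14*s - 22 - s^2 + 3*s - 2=b*(56 - 7*s) - s^2 + 17*s - 72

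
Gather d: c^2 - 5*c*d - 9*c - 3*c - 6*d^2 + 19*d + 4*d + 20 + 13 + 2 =c^2 - 12*c - 6*d^2 + d*(23 - 5*c) + 35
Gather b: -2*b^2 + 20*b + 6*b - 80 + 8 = -2*b^2 + 26*b - 72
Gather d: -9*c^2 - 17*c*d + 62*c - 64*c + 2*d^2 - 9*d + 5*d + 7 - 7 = -9*c^2 - 2*c + 2*d^2 + d*(-17*c - 4)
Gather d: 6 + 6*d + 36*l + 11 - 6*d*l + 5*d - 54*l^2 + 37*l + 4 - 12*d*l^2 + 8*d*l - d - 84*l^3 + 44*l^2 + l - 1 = d*(-12*l^2 + 2*l + 10) - 84*l^3 - 10*l^2 + 74*l + 20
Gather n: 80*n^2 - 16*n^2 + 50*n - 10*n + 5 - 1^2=64*n^2 + 40*n + 4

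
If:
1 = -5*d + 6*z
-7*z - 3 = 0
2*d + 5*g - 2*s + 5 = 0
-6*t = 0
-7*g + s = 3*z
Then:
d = -5/7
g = 43/63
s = 220/63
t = 0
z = -3/7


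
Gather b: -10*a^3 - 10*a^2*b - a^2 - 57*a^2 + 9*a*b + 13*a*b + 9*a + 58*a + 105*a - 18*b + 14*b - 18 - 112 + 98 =-10*a^3 - 58*a^2 + 172*a + b*(-10*a^2 + 22*a - 4) - 32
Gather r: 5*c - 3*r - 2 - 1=5*c - 3*r - 3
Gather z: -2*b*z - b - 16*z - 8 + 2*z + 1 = -b + z*(-2*b - 14) - 7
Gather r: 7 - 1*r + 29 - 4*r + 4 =40 - 5*r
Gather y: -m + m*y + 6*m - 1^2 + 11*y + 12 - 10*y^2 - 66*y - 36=5*m - 10*y^2 + y*(m - 55) - 25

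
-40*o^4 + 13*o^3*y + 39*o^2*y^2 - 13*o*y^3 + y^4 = (-8*o + y)*(-5*o + y)*(-o + y)*(o + y)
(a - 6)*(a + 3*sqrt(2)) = a^2 - 6*a + 3*sqrt(2)*a - 18*sqrt(2)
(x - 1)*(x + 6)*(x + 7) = x^3 + 12*x^2 + 29*x - 42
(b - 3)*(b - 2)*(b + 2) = b^3 - 3*b^2 - 4*b + 12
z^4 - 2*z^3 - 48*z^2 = z^2*(z - 8)*(z + 6)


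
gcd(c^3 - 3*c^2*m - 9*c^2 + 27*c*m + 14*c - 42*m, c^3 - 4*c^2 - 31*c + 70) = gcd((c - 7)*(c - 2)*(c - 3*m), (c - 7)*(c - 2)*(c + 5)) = c^2 - 9*c + 14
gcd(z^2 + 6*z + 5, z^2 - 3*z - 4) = z + 1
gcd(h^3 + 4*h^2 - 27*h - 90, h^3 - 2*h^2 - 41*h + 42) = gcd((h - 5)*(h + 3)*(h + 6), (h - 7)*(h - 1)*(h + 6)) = h + 6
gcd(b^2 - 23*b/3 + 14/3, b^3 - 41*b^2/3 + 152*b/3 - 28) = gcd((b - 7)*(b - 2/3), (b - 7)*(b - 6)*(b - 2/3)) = b^2 - 23*b/3 + 14/3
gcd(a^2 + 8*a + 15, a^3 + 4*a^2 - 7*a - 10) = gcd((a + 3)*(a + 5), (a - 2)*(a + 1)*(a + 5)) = a + 5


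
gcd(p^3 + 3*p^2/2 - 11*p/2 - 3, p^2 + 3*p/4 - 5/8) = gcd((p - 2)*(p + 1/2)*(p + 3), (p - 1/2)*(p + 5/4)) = 1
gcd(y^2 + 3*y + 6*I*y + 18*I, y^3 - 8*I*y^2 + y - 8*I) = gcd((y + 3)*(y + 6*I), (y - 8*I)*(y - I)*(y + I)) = 1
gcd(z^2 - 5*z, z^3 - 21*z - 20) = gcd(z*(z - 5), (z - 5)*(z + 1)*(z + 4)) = z - 5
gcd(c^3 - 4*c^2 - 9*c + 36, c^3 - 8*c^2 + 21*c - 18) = c - 3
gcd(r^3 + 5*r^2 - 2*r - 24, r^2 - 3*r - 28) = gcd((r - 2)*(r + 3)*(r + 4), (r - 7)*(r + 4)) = r + 4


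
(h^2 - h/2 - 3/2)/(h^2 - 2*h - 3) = (h - 3/2)/(h - 3)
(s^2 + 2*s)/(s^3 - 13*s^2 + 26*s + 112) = s/(s^2 - 15*s + 56)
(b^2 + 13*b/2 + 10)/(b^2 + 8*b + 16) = (b + 5/2)/(b + 4)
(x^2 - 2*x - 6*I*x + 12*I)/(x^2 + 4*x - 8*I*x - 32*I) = (x^2 + x*(-2 - 6*I) + 12*I)/(x^2 + x*(4 - 8*I) - 32*I)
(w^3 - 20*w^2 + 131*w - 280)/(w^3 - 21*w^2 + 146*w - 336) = (w - 5)/(w - 6)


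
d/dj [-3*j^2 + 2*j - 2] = 2 - 6*j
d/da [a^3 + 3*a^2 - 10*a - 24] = 3*a^2 + 6*a - 10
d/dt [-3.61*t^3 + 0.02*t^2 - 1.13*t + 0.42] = -10.83*t^2 + 0.04*t - 1.13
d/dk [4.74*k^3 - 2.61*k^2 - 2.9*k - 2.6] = 14.22*k^2 - 5.22*k - 2.9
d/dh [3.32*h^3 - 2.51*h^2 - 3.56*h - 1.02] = 9.96*h^2 - 5.02*h - 3.56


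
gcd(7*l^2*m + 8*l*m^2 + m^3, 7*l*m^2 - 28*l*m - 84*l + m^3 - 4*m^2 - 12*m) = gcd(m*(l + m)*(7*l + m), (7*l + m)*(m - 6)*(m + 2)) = 7*l + m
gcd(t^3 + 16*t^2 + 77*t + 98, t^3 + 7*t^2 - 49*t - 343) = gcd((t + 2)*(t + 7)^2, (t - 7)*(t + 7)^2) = t^2 + 14*t + 49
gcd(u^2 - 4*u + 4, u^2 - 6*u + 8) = u - 2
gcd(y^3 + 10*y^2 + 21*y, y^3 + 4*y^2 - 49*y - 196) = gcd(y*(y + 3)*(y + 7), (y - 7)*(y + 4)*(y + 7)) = y + 7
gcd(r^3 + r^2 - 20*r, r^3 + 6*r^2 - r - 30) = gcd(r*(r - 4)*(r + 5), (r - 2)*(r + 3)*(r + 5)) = r + 5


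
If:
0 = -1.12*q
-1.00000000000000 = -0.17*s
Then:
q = 0.00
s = 5.88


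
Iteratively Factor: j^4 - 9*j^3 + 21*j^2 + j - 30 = (j - 5)*(j^3 - 4*j^2 + j + 6) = (j - 5)*(j + 1)*(j^2 - 5*j + 6) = (j - 5)*(j - 2)*(j + 1)*(j - 3)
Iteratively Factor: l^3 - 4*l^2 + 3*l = (l - 1)*(l^2 - 3*l) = (l - 3)*(l - 1)*(l)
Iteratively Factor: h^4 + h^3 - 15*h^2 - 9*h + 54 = (h + 3)*(h^3 - 2*h^2 - 9*h + 18) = (h + 3)^2*(h^2 - 5*h + 6) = (h - 2)*(h + 3)^2*(h - 3)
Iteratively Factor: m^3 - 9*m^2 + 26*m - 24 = (m - 3)*(m^2 - 6*m + 8) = (m - 3)*(m - 2)*(m - 4)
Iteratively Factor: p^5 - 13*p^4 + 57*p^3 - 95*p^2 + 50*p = (p)*(p^4 - 13*p^3 + 57*p^2 - 95*p + 50) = p*(p - 2)*(p^3 - 11*p^2 + 35*p - 25) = p*(p - 5)*(p - 2)*(p^2 - 6*p + 5) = p*(p - 5)^2*(p - 2)*(p - 1)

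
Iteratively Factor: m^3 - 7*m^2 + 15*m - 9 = (m - 1)*(m^2 - 6*m + 9) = (m - 3)*(m - 1)*(m - 3)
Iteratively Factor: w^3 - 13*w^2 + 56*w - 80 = (w - 5)*(w^2 - 8*w + 16) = (w - 5)*(w - 4)*(w - 4)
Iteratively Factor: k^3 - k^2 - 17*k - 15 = (k + 1)*(k^2 - 2*k - 15) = (k - 5)*(k + 1)*(k + 3)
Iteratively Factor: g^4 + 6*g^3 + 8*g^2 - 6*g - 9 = (g - 1)*(g^3 + 7*g^2 + 15*g + 9) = (g - 1)*(g + 1)*(g^2 + 6*g + 9) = (g - 1)*(g + 1)*(g + 3)*(g + 3)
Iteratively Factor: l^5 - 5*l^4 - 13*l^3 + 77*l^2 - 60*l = (l - 3)*(l^4 - 2*l^3 - 19*l^2 + 20*l) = l*(l - 3)*(l^3 - 2*l^2 - 19*l + 20) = l*(l - 3)*(l - 1)*(l^2 - l - 20) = l*(l - 3)*(l - 1)*(l + 4)*(l - 5)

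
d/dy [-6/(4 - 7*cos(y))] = 42*sin(y)/(7*cos(y) - 4)^2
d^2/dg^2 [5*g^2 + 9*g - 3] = 10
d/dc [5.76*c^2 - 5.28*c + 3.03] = 11.52*c - 5.28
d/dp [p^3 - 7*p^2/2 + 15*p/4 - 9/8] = 3*p^2 - 7*p + 15/4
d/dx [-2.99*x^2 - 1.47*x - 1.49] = -5.98*x - 1.47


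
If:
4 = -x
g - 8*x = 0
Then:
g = -32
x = -4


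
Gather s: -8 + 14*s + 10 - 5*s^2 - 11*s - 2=-5*s^2 + 3*s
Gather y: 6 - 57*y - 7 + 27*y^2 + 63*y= 27*y^2 + 6*y - 1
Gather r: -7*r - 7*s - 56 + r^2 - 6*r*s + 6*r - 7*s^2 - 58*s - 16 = r^2 + r*(-6*s - 1) - 7*s^2 - 65*s - 72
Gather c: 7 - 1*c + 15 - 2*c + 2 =24 - 3*c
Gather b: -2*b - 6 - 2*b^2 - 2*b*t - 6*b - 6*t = -2*b^2 + b*(-2*t - 8) - 6*t - 6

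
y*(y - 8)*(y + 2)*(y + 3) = y^4 - 3*y^3 - 34*y^2 - 48*y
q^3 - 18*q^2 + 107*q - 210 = (q - 7)*(q - 6)*(q - 5)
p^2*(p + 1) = p^3 + p^2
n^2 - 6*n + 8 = (n - 4)*(n - 2)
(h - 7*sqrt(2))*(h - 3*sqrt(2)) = h^2 - 10*sqrt(2)*h + 42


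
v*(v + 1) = v^2 + v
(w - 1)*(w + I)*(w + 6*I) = w^3 - w^2 + 7*I*w^2 - 6*w - 7*I*w + 6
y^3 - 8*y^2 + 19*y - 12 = (y - 4)*(y - 3)*(y - 1)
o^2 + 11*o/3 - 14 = (o - 7/3)*(o + 6)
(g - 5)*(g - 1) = g^2 - 6*g + 5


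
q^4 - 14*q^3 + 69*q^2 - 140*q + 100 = (q - 5)^2*(q - 2)^2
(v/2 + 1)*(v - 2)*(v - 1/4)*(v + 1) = v^4/2 + 3*v^3/8 - 17*v^2/8 - 3*v/2 + 1/2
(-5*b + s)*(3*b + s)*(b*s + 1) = -15*b^3*s - 2*b^2*s^2 - 15*b^2 + b*s^3 - 2*b*s + s^2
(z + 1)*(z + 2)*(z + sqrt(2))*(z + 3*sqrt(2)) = z^4 + 3*z^3 + 4*sqrt(2)*z^3 + 8*z^2 + 12*sqrt(2)*z^2 + 8*sqrt(2)*z + 18*z + 12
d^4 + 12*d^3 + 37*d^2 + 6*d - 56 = (d - 1)*(d + 2)*(d + 4)*(d + 7)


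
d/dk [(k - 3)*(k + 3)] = 2*k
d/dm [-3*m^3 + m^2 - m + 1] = -9*m^2 + 2*m - 1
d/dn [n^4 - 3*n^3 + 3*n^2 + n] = 4*n^3 - 9*n^2 + 6*n + 1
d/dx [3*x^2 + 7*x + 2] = 6*x + 7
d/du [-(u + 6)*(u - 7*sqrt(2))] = -2*u - 6 + 7*sqrt(2)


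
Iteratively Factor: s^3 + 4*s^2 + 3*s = (s)*(s^2 + 4*s + 3) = s*(s + 1)*(s + 3)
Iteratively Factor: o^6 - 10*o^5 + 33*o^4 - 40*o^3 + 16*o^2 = (o)*(o^5 - 10*o^4 + 33*o^3 - 40*o^2 + 16*o) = o*(o - 4)*(o^4 - 6*o^3 + 9*o^2 - 4*o) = o*(o - 4)*(o - 1)*(o^3 - 5*o^2 + 4*o) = o*(o - 4)*(o - 1)^2*(o^2 - 4*o) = o*(o - 4)^2*(o - 1)^2*(o)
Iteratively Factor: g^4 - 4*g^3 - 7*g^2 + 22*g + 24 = (g - 4)*(g^3 - 7*g - 6) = (g - 4)*(g - 3)*(g^2 + 3*g + 2) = (g - 4)*(g - 3)*(g + 1)*(g + 2)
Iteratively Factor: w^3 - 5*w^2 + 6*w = (w - 2)*(w^2 - 3*w) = w*(w - 2)*(w - 3)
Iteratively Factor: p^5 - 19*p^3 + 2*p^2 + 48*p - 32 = (p + 4)*(p^4 - 4*p^3 - 3*p^2 + 14*p - 8) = (p - 1)*(p + 4)*(p^3 - 3*p^2 - 6*p + 8) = (p - 1)*(p + 2)*(p + 4)*(p^2 - 5*p + 4) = (p - 4)*(p - 1)*(p + 2)*(p + 4)*(p - 1)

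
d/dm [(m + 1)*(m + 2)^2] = (m + 2)*(3*m + 4)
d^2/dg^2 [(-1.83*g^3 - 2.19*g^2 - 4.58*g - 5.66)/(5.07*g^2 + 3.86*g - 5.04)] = (-297.795192*g^3 - 995.092884*g^2 - 1645.704504*g - 747.38248)/(130.323843*g^6 + 297.662742*g^5 - 162.035172*g^4 - 534.290392*g^3 + 161.076384*g^2 + 294.150528*g - 128.024064)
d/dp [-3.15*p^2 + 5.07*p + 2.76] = 5.07 - 6.3*p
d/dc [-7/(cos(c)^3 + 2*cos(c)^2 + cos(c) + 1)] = 7*(3*sin(c)^2 - 4*cos(c) - 4)*sin(c)/(cos(c)^3 + 2*cos(c)^2 + cos(c) + 1)^2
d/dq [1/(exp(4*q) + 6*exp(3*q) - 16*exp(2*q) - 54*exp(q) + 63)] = (-4*exp(3*q) - 18*exp(2*q) + 32*exp(q) + 54)*exp(q)/(exp(4*q) + 6*exp(3*q) - 16*exp(2*q) - 54*exp(q) + 63)^2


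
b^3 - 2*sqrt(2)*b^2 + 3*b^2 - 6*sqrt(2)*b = b*(b + 3)*(b - 2*sqrt(2))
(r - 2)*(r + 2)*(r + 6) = r^3 + 6*r^2 - 4*r - 24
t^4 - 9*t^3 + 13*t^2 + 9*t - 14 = (t - 7)*(t - 2)*(t - 1)*(t + 1)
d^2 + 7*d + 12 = (d + 3)*(d + 4)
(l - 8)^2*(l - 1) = l^3 - 17*l^2 + 80*l - 64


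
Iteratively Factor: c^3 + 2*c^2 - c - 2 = (c - 1)*(c^2 + 3*c + 2) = (c - 1)*(c + 2)*(c + 1)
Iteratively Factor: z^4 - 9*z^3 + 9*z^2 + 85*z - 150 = (z - 5)*(z^3 - 4*z^2 - 11*z + 30) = (z - 5)*(z - 2)*(z^2 - 2*z - 15) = (z - 5)*(z - 2)*(z + 3)*(z - 5)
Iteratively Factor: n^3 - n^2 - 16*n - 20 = (n + 2)*(n^2 - 3*n - 10) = (n + 2)^2*(n - 5)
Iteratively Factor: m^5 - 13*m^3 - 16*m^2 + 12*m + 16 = (m - 1)*(m^4 + m^3 - 12*m^2 - 28*m - 16) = (m - 1)*(m + 2)*(m^3 - m^2 - 10*m - 8) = (m - 1)*(m + 2)^2*(m^2 - 3*m - 4) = (m - 1)*(m + 1)*(m + 2)^2*(m - 4)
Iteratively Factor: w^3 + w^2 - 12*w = (w)*(w^2 + w - 12) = w*(w + 4)*(w - 3)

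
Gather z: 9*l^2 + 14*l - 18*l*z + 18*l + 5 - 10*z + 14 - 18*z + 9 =9*l^2 + 32*l + z*(-18*l - 28) + 28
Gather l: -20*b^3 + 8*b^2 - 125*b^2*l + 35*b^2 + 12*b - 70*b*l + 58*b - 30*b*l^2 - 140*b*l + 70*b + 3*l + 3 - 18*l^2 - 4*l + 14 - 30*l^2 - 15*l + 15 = -20*b^3 + 43*b^2 + 140*b + l^2*(-30*b - 48) + l*(-125*b^2 - 210*b - 16) + 32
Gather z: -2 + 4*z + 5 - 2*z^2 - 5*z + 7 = -2*z^2 - z + 10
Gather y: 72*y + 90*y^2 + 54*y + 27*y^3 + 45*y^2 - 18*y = 27*y^3 + 135*y^2 + 108*y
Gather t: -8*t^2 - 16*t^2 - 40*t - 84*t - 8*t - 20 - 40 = -24*t^2 - 132*t - 60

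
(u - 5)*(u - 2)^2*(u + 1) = u^4 - 8*u^3 + 15*u^2 + 4*u - 20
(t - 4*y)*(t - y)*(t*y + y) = t^3*y - 5*t^2*y^2 + t^2*y + 4*t*y^3 - 5*t*y^2 + 4*y^3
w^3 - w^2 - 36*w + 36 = (w - 6)*(w - 1)*(w + 6)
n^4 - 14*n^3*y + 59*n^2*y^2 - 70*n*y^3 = n*(n - 7*y)*(n - 5*y)*(n - 2*y)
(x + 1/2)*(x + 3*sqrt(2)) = x^2 + x/2 + 3*sqrt(2)*x + 3*sqrt(2)/2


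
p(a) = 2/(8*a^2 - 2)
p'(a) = -32*a/(8*a^2 - 2)^2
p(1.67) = 0.10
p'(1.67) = -0.13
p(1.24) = 0.19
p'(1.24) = -0.37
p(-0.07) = -1.02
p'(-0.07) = 0.58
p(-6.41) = 0.01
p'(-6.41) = 0.00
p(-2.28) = 0.05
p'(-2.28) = 0.05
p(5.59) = 0.01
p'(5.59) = -0.00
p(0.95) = 0.38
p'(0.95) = -1.12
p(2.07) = 0.06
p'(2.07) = -0.06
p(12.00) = 0.00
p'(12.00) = 0.00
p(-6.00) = 0.01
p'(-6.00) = 0.00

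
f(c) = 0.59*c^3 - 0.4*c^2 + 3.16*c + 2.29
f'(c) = 1.77*c^2 - 0.8*c + 3.16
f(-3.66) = -43.56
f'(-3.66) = 29.80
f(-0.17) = 1.74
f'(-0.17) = 3.35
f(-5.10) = -102.49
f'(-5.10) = 53.28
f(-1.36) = -4.23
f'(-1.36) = 7.52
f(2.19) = 13.49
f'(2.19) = 9.90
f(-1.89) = -9.09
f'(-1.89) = 10.99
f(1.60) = 8.74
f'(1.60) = 6.41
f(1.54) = 8.36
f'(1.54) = 6.13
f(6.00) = 134.29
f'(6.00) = 62.08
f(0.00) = 2.29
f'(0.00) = 3.16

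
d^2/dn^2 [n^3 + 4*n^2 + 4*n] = 6*n + 8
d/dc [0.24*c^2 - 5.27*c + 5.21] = 0.48*c - 5.27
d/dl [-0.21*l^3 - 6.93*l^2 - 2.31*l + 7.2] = -0.63*l^2 - 13.86*l - 2.31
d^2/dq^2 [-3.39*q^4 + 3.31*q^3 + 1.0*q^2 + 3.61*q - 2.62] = -40.68*q^2 + 19.86*q + 2.0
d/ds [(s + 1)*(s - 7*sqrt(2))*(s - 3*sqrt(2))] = 3*s^2 - 20*sqrt(2)*s + 2*s - 10*sqrt(2) + 42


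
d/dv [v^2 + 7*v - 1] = 2*v + 7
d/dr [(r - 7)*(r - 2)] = 2*r - 9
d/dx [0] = 0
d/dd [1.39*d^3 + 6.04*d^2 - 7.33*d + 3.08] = 4.17*d^2 + 12.08*d - 7.33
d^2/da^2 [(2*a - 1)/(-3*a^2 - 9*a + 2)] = 6*(-3*(2*a - 1)*(2*a + 3)^2 + (6*a + 5)*(3*a^2 + 9*a - 2))/(3*a^2 + 9*a - 2)^3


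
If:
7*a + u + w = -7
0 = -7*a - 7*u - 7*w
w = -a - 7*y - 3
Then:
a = -7/6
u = 7*y + 3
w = -7*y - 11/6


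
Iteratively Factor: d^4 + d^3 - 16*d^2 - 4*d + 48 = (d - 2)*(d^3 + 3*d^2 - 10*d - 24) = (d - 2)*(d + 2)*(d^2 + d - 12) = (d - 3)*(d - 2)*(d + 2)*(d + 4)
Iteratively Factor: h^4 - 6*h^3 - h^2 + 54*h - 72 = (h - 4)*(h^3 - 2*h^2 - 9*h + 18) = (h - 4)*(h + 3)*(h^2 - 5*h + 6) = (h - 4)*(h - 3)*(h + 3)*(h - 2)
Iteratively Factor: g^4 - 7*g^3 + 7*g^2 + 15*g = (g)*(g^3 - 7*g^2 + 7*g + 15) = g*(g - 5)*(g^2 - 2*g - 3) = g*(g - 5)*(g + 1)*(g - 3)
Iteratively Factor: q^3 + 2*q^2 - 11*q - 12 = (q + 4)*(q^2 - 2*q - 3) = (q + 1)*(q + 4)*(q - 3)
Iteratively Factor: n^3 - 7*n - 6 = (n - 3)*(n^2 + 3*n + 2) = (n - 3)*(n + 1)*(n + 2)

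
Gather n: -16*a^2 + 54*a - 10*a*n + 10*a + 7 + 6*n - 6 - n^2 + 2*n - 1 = -16*a^2 + 64*a - n^2 + n*(8 - 10*a)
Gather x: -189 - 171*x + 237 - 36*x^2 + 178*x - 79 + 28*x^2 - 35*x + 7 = -8*x^2 - 28*x - 24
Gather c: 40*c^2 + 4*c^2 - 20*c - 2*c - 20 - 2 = 44*c^2 - 22*c - 22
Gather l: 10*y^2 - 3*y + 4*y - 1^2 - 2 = 10*y^2 + y - 3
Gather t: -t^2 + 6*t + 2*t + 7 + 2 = -t^2 + 8*t + 9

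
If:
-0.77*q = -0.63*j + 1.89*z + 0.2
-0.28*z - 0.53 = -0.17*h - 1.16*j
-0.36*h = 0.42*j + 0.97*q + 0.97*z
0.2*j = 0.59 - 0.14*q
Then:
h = -6.19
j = 1.19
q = 2.52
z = -0.74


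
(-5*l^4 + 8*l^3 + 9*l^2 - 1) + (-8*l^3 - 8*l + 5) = -5*l^4 + 9*l^2 - 8*l + 4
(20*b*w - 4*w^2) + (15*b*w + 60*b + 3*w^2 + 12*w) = 35*b*w + 60*b - w^2 + 12*w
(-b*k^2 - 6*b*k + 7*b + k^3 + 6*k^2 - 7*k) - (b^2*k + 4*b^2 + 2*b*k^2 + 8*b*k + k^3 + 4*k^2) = -b^2*k - 4*b^2 - 3*b*k^2 - 14*b*k + 7*b + 2*k^2 - 7*k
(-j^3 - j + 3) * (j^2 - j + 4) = -j^5 + j^4 - 5*j^3 + 4*j^2 - 7*j + 12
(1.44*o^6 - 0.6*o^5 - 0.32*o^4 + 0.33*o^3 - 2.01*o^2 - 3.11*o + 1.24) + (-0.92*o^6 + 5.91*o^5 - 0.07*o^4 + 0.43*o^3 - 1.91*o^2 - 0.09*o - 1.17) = 0.52*o^6 + 5.31*o^5 - 0.39*o^4 + 0.76*o^3 - 3.92*o^2 - 3.2*o + 0.0700000000000001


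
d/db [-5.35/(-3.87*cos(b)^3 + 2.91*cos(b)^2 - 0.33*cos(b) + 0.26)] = (62.1135*cos(b)^2 - 31.137*cos(b) + 1.7655)*sin(b)/(3.87*cos(b)^3 - 2.91*cos(b)^2 + 0.33*cos(b) - 0.26)^2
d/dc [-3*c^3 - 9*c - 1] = -9*c^2 - 9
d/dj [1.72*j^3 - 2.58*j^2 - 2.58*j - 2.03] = 5.16*j^2 - 5.16*j - 2.58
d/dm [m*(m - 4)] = 2*m - 4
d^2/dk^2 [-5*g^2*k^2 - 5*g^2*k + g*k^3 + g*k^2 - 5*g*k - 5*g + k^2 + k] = -10*g^2 + 6*g*k + 2*g + 2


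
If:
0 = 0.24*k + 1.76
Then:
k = -7.33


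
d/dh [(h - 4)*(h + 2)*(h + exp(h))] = h^2*exp(h) + 3*h^2 - 4*h - 10*exp(h) - 8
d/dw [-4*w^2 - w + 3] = -8*w - 1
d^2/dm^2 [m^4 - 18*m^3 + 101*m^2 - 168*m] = 12*m^2 - 108*m + 202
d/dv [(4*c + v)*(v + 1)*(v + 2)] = 8*c*v + 12*c + 3*v^2 + 6*v + 2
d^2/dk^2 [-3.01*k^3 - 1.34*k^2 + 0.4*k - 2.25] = -18.06*k - 2.68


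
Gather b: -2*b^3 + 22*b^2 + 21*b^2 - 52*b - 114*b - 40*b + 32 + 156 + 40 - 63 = -2*b^3 + 43*b^2 - 206*b + 165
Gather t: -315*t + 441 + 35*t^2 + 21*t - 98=35*t^2 - 294*t + 343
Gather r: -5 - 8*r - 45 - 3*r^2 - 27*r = -3*r^2 - 35*r - 50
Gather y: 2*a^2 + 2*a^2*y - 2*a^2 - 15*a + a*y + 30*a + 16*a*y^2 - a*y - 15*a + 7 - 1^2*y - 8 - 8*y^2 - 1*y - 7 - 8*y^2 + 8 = y^2*(16*a - 16) + y*(2*a^2 - 2)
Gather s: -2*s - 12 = -2*s - 12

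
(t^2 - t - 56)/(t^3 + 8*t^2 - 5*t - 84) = (t - 8)/(t^2 + t - 12)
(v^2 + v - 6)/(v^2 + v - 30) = (v^2 + v - 6)/(v^2 + v - 30)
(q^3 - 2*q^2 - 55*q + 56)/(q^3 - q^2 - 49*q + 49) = (q - 8)/(q - 7)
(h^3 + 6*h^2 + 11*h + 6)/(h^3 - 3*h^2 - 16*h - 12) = (h + 3)/(h - 6)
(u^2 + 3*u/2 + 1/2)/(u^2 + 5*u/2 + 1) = (u + 1)/(u + 2)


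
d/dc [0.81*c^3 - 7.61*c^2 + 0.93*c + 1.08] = 2.43*c^2 - 15.22*c + 0.93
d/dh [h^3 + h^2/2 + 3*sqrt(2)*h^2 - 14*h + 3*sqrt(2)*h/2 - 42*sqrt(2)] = 3*h^2 + h + 6*sqrt(2)*h - 14 + 3*sqrt(2)/2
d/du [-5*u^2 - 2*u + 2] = -10*u - 2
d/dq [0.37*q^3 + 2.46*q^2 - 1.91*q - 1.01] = 1.11*q^2 + 4.92*q - 1.91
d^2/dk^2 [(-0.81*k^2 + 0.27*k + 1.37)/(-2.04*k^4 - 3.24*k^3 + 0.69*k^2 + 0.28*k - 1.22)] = (20.225376*k^8 + 18.6390720000001*k^7 - 123.294888*k^6 - 280.828296*k^5 - 179.14608*k^4 + 19.68933*k^3 + 61.357734*k^2 + 29.540196*k - 0.294604)/(8.489664*k^12 + 40.450752*k^11 + 55.6308*k^10 + 3.152736*k^9 - 14.688972*k^8 + 46.556748*k^7 + 32.024691*k^6 - 20.183652*k^5 + 4.048542*k^4 + 15.85952*k^3 - 2.794044*k^2 - 1.250256*k + 1.815848)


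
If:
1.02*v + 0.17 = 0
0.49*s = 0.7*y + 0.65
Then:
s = 1.42857142857143*y + 1.3265306122449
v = -0.17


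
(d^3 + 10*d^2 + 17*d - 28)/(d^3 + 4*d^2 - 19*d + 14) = (d + 4)/(d - 2)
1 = 1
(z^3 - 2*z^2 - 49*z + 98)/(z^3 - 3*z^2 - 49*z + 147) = (z - 2)/(z - 3)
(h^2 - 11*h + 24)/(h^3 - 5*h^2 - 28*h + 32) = (h - 3)/(h^2 + 3*h - 4)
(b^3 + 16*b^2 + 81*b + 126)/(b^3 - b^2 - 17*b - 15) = (b^2 + 13*b + 42)/(b^2 - 4*b - 5)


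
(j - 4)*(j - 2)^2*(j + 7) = j^4 - j^3 - 36*j^2 + 124*j - 112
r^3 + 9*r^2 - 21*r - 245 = (r - 5)*(r + 7)^2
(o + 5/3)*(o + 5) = o^2 + 20*o/3 + 25/3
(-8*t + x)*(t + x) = -8*t^2 - 7*t*x + x^2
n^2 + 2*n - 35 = (n - 5)*(n + 7)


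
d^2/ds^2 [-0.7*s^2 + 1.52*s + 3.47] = -1.40000000000000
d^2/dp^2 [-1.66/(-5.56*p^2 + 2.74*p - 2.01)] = (-102.633152*p^2 + 50.578208*p + 1.66*(11.12*p - 2.74)*(22.24*p - 5.48) - 37.102992)/(5.56*p^2 - 2.74*p + 2.01)^3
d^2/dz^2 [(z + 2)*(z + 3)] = 2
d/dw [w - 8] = 1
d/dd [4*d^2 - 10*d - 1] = 8*d - 10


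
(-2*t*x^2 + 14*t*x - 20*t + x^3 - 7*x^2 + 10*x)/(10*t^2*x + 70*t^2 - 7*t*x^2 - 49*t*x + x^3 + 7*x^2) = (x^2 - 7*x + 10)/(-5*t*x - 35*t + x^2 + 7*x)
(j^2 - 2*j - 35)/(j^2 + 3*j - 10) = (j - 7)/(j - 2)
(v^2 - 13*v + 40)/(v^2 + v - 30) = (v - 8)/(v + 6)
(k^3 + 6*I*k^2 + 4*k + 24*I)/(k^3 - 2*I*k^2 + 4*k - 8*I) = (k + 6*I)/(k - 2*I)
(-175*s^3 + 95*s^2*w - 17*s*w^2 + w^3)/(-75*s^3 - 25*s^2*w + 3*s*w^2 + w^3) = (35*s^2 - 12*s*w + w^2)/(15*s^2 + 8*s*w + w^2)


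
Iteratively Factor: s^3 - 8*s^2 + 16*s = (s - 4)*(s^2 - 4*s) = s*(s - 4)*(s - 4)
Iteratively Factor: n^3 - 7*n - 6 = (n + 1)*(n^2 - n - 6) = (n + 1)*(n + 2)*(n - 3)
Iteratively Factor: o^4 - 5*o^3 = (o)*(o^3 - 5*o^2) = o^2*(o^2 - 5*o) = o^2*(o - 5)*(o)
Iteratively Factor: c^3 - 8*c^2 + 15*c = (c)*(c^2 - 8*c + 15) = c*(c - 3)*(c - 5)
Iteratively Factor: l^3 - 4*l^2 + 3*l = (l)*(l^2 - 4*l + 3) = l*(l - 3)*(l - 1)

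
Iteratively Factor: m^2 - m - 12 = (m - 4)*(m + 3)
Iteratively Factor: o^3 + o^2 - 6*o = (o + 3)*(o^2 - 2*o) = (o - 2)*(o + 3)*(o)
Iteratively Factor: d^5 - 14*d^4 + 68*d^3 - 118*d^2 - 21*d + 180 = (d - 3)*(d^4 - 11*d^3 + 35*d^2 - 13*d - 60) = (d - 3)*(d + 1)*(d^3 - 12*d^2 + 47*d - 60) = (d - 5)*(d - 3)*(d + 1)*(d^2 - 7*d + 12) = (d - 5)*(d - 4)*(d - 3)*(d + 1)*(d - 3)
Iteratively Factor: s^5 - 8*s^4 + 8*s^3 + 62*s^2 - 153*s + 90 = (s - 1)*(s^4 - 7*s^3 + s^2 + 63*s - 90) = (s - 5)*(s - 1)*(s^3 - 2*s^2 - 9*s + 18) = (s - 5)*(s - 2)*(s - 1)*(s^2 - 9) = (s - 5)*(s - 2)*(s - 1)*(s + 3)*(s - 3)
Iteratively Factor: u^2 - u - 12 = (u + 3)*(u - 4)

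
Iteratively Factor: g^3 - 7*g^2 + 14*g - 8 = (g - 1)*(g^2 - 6*g + 8) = (g - 4)*(g - 1)*(g - 2)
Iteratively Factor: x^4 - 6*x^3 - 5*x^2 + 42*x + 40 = (x + 1)*(x^3 - 7*x^2 + 2*x + 40) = (x - 5)*(x + 1)*(x^2 - 2*x - 8) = (x - 5)*(x + 1)*(x + 2)*(x - 4)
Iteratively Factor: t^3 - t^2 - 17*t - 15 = (t + 1)*(t^2 - 2*t - 15) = (t - 5)*(t + 1)*(t + 3)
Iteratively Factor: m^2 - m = (m - 1)*(m)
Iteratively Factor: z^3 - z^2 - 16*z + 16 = (z - 4)*(z^2 + 3*z - 4) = (z - 4)*(z - 1)*(z + 4)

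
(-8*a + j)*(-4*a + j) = 32*a^2 - 12*a*j + j^2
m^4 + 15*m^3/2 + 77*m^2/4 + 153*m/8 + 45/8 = (m + 1/2)*(m + 3/2)*(m + 5/2)*(m + 3)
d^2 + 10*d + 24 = (d + 4)*(d + 6)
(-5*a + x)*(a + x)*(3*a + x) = -15*a^3 - 17*a^2*x - a*x^2 + x^3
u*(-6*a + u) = -6*a*u + u^2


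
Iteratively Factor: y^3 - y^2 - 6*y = (y)*(y^2 - y - 6) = y*(y - 3)*(y + 2)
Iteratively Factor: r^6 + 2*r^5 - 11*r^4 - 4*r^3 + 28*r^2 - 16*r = (r - 1)*(r^5 + 3*r^4 - 8*r^3 - 12*r^2 + 16*r) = (r - 1)^2*(r^4 + 4*r^3 - 4*r^2 - 16*r) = (r - 2)*(r - 1)^2*(r^3 + 6*r^2 + 8*r) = (r - 2)*(r - 1)^2*(r + 2)*(r^2 + 4*r) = r*(r - 2)*(r - 1)^2*(r + 2)*(r + 4)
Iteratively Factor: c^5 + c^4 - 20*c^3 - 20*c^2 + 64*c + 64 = (c + 4)*(c^4 - 3*c^3 - 8*c^2 + 12*c + 16) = (c + 2)*(c + 4)*(c^3 - 5*c^2 + 2*c + 8) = (c + 1)*(c + 2)*(c + 4)*(c^2 - 6*c + 8) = (c - 4)*(c + 1)*(c + 2)*(c + 4)*(c - 2)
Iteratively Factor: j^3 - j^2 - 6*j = (j + 2)*(j^2 - 3*j) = (j - 3)*(j + 2)*(j)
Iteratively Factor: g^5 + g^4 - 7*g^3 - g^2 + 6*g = (g)*(g^4 + g^3 - 7*g^2 - g + 6) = g*(g - 2)*(g^3 + 3*g^2 - g - 3) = g*(g - 2)*(g + 1)*(g^2 + 2*g - 3) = g*(g - 2)*(g - 1)*(g + 1)*(g + 3)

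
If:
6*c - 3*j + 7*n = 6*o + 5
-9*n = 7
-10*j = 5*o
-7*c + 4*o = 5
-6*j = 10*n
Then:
No Solution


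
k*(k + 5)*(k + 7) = k^3 + 12*k^2 + 35*k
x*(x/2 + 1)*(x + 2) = x^3/2 + 2*x^2 + 2*x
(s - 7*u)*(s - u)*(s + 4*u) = s^3 - 4*s^2*u - 25*s*u^2 + 28*u^3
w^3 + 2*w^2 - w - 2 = (w - 1)*(w + 1)*(w + 2)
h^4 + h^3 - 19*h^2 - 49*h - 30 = (h - 5)*(h + 1)*(h + 2)*(h + 3)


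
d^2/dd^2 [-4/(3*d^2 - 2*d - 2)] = 8*(-9*d^2 + 6*d + 4*(3*d - 1)^2 + 6)/(-3*d^2 + 2*d + 2)^3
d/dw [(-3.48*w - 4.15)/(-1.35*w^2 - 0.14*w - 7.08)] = (-4.698*w^2 - 11.205*w + 24.0574)/(1.8225*w^4 + 0.378*w^3 + 19.1356*w^2 + 1.9824*w + 50.1264)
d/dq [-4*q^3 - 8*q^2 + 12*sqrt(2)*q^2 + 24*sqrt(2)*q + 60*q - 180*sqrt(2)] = -12*q^2 - 16*q + 24*sqrt(2)*q + 24*sqrt(2) + 60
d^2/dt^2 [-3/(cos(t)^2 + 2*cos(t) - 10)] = 3*(8*sin(t)^4 - 92*sin(t)^2 + 25*cos(t) + 3*cos(3*t) + 28)/(2*(-sin(t)^2 + 2*cos(t) - 9)^3)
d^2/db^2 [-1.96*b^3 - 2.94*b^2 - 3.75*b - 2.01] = -11.76*b - 5.88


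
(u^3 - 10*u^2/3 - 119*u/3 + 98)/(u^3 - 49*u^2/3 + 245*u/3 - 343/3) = (u + 6)/(u - 7)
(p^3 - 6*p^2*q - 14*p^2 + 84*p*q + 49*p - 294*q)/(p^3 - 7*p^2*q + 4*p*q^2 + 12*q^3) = (p^2 - 14*p + 49)/(p^2 - p*q - 2*q^2)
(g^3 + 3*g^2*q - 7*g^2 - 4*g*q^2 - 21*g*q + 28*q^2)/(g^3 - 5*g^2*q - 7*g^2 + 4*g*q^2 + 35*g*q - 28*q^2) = (-g - 4*q)/(-g + 4*q)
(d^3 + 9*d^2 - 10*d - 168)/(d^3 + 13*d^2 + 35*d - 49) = (d^2 + 2*d - 24)/(d^2 + 6*d - 7)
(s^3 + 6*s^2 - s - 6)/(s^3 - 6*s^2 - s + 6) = (s + 6)/(s - 6)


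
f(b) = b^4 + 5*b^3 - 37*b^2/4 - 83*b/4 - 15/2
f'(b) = 4*b^3 + 15*b^2 - 37*b/2 - 83/4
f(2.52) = 1.81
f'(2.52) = 91.90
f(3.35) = 133.10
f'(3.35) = 235.99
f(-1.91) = -23.14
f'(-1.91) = 41.44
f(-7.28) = 533.01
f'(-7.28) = -634.41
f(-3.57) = -116.38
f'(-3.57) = 54.47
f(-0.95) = 0.39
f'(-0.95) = 6.93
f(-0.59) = 0.62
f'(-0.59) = -5.44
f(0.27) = -13.67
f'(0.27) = -24.57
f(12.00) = 27787.50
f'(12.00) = 8829.25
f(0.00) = -7.50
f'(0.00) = -20.75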